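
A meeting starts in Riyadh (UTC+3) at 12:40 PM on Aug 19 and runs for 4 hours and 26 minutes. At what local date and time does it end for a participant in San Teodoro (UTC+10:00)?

12:06 AM on August 20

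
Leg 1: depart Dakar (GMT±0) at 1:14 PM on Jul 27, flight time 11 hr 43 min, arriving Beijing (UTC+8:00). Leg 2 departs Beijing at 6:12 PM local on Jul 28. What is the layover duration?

9 hours 15 minutes

Dakar is at UTC+0, so departure is already 1:14 PM UTC on Jul 27.
Add 11 hours 43 minutes flight time → 12:57 AM UTC (Jul 28).
Beijing is UTC+8:00, so local arrival = 12:57 AM + 8:00 = 8:57 AM on Jul 28.
Layover = 6:12 PM − 8:57 AM = 9 hours 15 minutes.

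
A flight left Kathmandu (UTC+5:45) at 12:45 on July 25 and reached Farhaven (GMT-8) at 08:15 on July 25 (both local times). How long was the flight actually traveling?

Departure in UTC: 12:45 − 5:45 = 07:00 on Jul 25.
Arrival in UTC: 08:15 + 8:00 = 16:15 on Jul 25.
Elapsed = 16:15 − 07:00 = 9 hours 15 minutes.

9 hours 15 minutes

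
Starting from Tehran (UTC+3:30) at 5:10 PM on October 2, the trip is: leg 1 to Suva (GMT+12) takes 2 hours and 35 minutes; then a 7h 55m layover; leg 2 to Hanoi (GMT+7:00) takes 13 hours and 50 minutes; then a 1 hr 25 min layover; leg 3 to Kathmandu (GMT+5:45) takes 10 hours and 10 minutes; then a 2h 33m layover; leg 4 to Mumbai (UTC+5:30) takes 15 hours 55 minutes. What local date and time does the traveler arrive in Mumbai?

1:33 AM on Oct 5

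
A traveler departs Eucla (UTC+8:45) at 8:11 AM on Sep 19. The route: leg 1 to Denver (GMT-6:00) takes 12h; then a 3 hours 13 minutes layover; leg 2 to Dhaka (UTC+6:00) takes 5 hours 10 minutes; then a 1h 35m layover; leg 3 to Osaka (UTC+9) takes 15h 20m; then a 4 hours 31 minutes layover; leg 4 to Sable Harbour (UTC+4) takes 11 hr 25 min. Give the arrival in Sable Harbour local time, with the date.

8:40 AM on September 21

Convert departure to UTC: 8:11 AM − 8:45 = 11:26 PM UTC on Sep 18.
Add 12 hours leg 1 → 11:26 AM UTC (Sep 19).
Add 3 hours 13 minutes layover in Denver → 2:39 PM UTC.
Add 5 hours and 10 minutes leg 2 → 7:49 PM UTC.
Add 1 hour and 35 minutes layover in Dhaka → 9:24 PM UTC.
Add 15 hours and 20 minutes leg 3 → 12:44 PM UTC (Sep 20).
Add 4 hours and 31 minutes layover in Osaka → 5:15 PM UTC.
Add 11 hours 25 minutes leg 4 → 4:40 AM UTC (Sep 21).
Sable Harbour is UTC+4:00, so local arrival = 4:40 AM + 4:00 = 8:40 AM on Sep 21.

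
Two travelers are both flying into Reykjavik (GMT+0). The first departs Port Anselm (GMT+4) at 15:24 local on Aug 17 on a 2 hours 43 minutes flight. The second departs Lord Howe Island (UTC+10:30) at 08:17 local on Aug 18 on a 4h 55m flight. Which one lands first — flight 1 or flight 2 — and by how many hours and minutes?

the first, by 12 hours 35 minutes

Flight 1 in UTC: 15:24 − 4:00 = 11:24 on Aug 17.
+2 hours and 43 minutes → arrive 14:07 UTC on Aug 17.
Flight 2 in UTC: 08:17 − 10:30 = 21:47 on Aug 17.
+4 hours and 55 minutes → arrive 02:42 UTC on Aug 18.
Flight 1 lands earlier by 12 hours 35 minutes.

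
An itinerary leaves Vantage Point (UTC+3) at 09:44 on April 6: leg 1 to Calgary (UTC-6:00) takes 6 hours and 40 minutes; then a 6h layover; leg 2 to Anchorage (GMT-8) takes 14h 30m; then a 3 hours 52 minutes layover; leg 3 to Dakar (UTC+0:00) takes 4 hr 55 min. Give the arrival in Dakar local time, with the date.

18:41 on April 7

Convert departure to UTC: 09:44 − 3:00 = 06:44 UTC on Apr 6.
Add 6 hours 40 minutes leg 1 → 13:24 UTC.
Add 6 hours layover in Calgary → 19:24 UTC.
Add 14 hours 30 minutes leg 2 → 09:54 UTC (Apr 7).
Add 3 hours and 52 minutes layover in Anchorage → 13:46 UTC.
Add 4 hours 55 minutes leg 3 → 18:41 UTC.
Dakar is UTC+0, so local arrival is the same: 18:41 on Apr 7.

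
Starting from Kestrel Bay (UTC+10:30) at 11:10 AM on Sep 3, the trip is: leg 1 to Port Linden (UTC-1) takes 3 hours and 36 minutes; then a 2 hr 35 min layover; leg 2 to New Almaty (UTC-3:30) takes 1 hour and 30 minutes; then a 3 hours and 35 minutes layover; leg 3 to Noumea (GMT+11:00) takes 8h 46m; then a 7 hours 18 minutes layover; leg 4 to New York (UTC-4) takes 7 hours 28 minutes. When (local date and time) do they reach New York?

Convert departure to UTC: 11:10 AM − 10:30 = 12:40 AM UTC on Sep 3.
Add 3 hours 36 minutes leg 1 → 4:16 AM UTC.
Add 2 hours 35 minutes layover in Port Linden → 6:51 AM UTC.
Add 1 hour and 30 minutes leg 2 → 8:21 AM UTC.
Add 3 hours and 35 minutes layover in New Almaty → 11:56 AM UTC.
Add 8 hours and 46 minutes leg 3 → 8:42 PM UTC.
Add 7 hours and 18 minutes layover in Noumea → 4:00 AM UTC (Sep 4).
Add 7 hours and 28 minutes leg 4 → 11:28 AM UTC.
New York is UTC−4:00, so local arrival = 11:28 AM − 4:00 = 7:28 AM on Sep 4.

7:28 AM on Sep 4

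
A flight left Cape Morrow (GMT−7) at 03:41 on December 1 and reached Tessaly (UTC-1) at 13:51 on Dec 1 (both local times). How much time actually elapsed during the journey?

4 hours 10 minutes

Departure in UTC: 03:41 + 7:00 = 10:41 on Dec 1.
Arrival in UTC: 13:51 + 1:00 = 14:51 on Dec 1.
Elapsed = 14:51 − 10:41 = 4 hours 10 minutes.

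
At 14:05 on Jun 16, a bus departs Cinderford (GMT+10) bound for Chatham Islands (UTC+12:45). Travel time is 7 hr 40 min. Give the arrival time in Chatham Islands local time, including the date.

Chatham Islands is 2:45 ahead of Cinderford.
After 7 hours 40 minutes it is 21:45 in Cinderford.
Shift by the zone difference: 21:45 + 2:45 = 00:30 on Jun 17 in Chatham Islands.

00:30 on Jun 17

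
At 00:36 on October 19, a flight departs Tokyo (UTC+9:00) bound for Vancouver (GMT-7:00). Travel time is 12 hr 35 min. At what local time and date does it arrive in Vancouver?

Vancouver is 16:00 behind Tokyo.
After 12 hours 35 minutes it is 13:11 in Tokyo.
Shift by the zone difference: 13:11 − 16:00 = 21:11 on Oct 18 in Vancouver.

21:11 on October 18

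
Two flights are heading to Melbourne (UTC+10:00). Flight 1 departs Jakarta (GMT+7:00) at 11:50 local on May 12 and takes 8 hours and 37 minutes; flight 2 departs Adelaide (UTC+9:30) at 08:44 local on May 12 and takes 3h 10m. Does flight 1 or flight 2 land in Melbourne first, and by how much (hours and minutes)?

the second, by 11 hours 3 minutes

Flight 1 in UTC: 11:50 − 7:00 = 04:50 on May 12.
+8 hours and 37 minutes → arrive 13:27 UTC on May 12.
Flight 2 in UTC: 08:44 − 9:30 = 23:14 on May 11.
+3 hours and 10 minutes → arrive 02:24 UTC on May 12.
Flight 2 lands earlier by 11 hours 3 minutes.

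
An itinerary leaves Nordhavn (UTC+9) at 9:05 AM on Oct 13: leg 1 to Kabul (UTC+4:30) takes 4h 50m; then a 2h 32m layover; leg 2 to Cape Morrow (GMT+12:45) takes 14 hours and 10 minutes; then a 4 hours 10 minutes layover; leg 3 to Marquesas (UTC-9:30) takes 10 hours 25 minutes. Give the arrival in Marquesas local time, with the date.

2:42 AM on Oct 14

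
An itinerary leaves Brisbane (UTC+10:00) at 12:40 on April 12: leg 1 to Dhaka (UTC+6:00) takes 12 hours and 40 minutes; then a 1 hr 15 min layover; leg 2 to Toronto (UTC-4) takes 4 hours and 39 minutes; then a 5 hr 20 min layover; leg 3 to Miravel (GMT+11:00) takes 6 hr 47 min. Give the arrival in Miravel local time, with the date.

Convert departure to UTC: 12:40 − 10:00 = 02:40 UTC on Apr 12.
Add 12 hours and 40 minutes leg 1 → 15:20 UTC.
Add 1 hour 15 minutes layover in Dhaka → 16:35 UTC.
Add 4 hours 39 minutes leg 2 → 21:14 UTC.
Add 5 hours and 20 minutes layover in Toronto → 02:34 UTC (Apr 13).
Add 6 hours 47 minutes leg 3 → 09:21 UTC.
Miravel is UTC+11:00, so local arrival = 09:21 + 11:00 = 20:21 on Apr 13.

20:21 on April 13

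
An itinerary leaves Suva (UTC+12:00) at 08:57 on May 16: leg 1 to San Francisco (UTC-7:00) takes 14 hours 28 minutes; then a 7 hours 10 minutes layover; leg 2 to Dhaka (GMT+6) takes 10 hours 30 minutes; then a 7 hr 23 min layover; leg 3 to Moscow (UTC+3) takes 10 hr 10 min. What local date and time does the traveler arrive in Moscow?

Convert departure to UTC: 08:57 − 12:00 = 20:57 UTC on May 15.
Add 14 hours 28 minutes leg 1 → 11:25 UTC (May 16).
Add 7 hours and 10 minutes layover in San Francisco → 18:35 UTC.
Add 10 hours and 30 minutes leg 2 → 05:05 UTC (May 17).
Add 7 hours and 23 minutes layover in Dhaka → 12:28 UTC.
Add 10 hours and 10 minutes leg 3 → 22:38 UTC.
Moscow is UTC+3:00, so local arrival = 22:38 + 3:00 = 01:38 on May 18.

01:38 on May 18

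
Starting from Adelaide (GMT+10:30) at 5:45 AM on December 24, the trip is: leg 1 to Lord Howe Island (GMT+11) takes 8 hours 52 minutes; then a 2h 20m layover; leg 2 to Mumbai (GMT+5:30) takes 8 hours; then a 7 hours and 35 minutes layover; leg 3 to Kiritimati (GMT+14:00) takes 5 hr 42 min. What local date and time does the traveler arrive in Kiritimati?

Convert departure to UTC: 5:45 AM − 10:30 = 7:15 PM UTC on Dec 23.
Add 8 hours and 52 minutes leg 1 → 4:07 AM UTC (Dec 24).
Add 2 hours and 20 minutes layover in Lord Howe Island → 6:27 AM UTC.
Add 8 hours leg 2 → 2:27 PM UTC.
Add 7 hours 35 minutes layover in Mumbai → 10:02 PM UTC.
Add 5 hours and 42 minutes leg 3 → 3:44 AM UTC (Dec 25).
Kiritimati is UTC+14:00, so local arrival = 3:44 AM + 14:00 = 5:44 PM on Dec 25.

5:44 PM on December 25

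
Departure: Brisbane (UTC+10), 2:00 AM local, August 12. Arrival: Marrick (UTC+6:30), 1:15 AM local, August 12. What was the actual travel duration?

2 hours 45 minutes

Marrick is 3:30 behind Brisbane.
Clock-face elapsed time (ignoring zones) is −45 minutes.
Actual elapsed = −45 minutes + 3:30 = 2 hours 45 minutes.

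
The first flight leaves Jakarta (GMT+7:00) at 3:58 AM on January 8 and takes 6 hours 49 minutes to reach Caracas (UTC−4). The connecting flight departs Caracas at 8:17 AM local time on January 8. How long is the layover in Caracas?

8 hours 30 minutes

Convert departure to UTC: 3:58 AM − 7:00 = 8:58 PM UTC on Jan 7.
Add 6 hours 49 minutes flight time → 3:47 AM UTC (Jan 8).
Caracas is UTC−4:00, so local arrival = 3:47 AM − 4:00 = 11:47 PM on Jan 7.
Layover = 8:17 AM − 11:47 PM (+1 day) = 8 hours 30 minutes.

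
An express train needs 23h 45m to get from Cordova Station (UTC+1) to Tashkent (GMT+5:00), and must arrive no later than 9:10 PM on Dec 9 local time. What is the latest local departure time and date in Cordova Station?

5:25 PM on December 8

Target arrival in UTC: 9:10 PM − 5:00 = 4:10 PM on Dec 9.
Subtract 23 hours 45 minutes → departure 4:25 PM UTC on Dec 8.
Cordova Station is UTC+1:00: 4:25 PM + 1:00 = 5:25 PM on Dec 8.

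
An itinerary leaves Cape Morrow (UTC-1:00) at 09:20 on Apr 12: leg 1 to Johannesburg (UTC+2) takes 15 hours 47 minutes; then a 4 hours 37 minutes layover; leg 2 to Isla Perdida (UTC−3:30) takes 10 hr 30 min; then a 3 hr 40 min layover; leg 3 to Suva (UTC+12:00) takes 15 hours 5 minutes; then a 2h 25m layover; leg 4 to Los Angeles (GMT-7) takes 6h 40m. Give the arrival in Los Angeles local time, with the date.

14:04 on April 14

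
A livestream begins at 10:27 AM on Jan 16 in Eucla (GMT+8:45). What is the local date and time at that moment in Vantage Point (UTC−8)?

In UTC: 10:27 AM − 8:45 = 1:42 AM on Jan 16.
Vantage Point is UTC−8:00: 1:42 AM − 8:00 = 5:42 PM on Jan 15.

5:42 PM on January 15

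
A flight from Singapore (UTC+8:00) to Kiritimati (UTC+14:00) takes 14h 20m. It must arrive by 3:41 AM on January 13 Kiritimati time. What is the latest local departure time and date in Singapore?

Target arrival in UTC: 3:41 AM − 14:00 = 1:41 PM on Jan 12.
Subtract 14 hours 20 minutes → departure 11:21 PM UTC on Jan 11.
Singapore is UTC+8:00: 11:21 PM + 8:00 = 7:21 AM on Jan 12.

7:21 AM on Jan 12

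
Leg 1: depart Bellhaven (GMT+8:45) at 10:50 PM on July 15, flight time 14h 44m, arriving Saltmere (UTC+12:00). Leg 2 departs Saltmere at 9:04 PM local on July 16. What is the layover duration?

Convert departure to UTC: 10:50 PM − 8:45 = 2:05 PM UTC on Jul 15.
Add 14 hours 44 minutes flight time → 4:49 AM UTC (Jul 16).
Saltmere is UTC+12:00, so local arrival = 4:49 AM + 12:00 = 4:49 PM on Jul 16.
Layover = 9:04 PM − 4:49 PM = 4 hours 15 minutes.

4 hours 15 minutes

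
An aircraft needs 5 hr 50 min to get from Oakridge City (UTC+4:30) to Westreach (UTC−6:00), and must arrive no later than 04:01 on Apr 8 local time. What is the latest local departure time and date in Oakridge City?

Target arrival in UTC: 04:01 + 6:00 = 10:01 on Apr 8.
Subtract 5 hours and 50 minutes → departure 04:11 UTC on Apr 8.
Oakridge City is UTC+4:30: 04:11 + 4:30 = 08:41 on Apr 8.

08:41 on Apr 8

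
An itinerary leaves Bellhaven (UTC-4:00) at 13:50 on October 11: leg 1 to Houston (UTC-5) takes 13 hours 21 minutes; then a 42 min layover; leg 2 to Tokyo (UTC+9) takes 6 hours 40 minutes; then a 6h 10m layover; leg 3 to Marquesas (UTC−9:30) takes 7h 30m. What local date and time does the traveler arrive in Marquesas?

18:43 on Oct 12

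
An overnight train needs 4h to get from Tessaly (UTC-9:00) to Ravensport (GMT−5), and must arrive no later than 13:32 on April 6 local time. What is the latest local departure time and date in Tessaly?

05:32 on April 6

Target arrival in UTC: 13:32 + 5:00 = 18:32 on Apr 6.
Subtract 4 hours → departure 14:32 UTC on Apr 6.
Tessaly is UTC−9:00: 14:32 − 9:00 = 05:32 on Apr 6.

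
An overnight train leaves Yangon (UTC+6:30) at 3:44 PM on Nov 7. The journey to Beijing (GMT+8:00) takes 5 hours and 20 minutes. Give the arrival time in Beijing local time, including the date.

Convert departure to UTC: 3:44 PM − 6:30 = 9:14 AM UTC on Nov 7.
Add 5 hours and 20 minutes travel time → 2:34 PM UTC.
Beijing is UTC+8:00, so local arrival = 2:34 PM + 8:00 = 10:34 PM on Nov 7.

10:34 PM on November 7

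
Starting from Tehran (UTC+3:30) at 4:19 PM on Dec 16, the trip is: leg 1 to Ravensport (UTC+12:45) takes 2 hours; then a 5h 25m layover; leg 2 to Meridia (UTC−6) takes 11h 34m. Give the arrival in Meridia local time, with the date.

1:48 AM on December 17

Convert departure to UTC: 4:19 PM − 3:30 = 12:49 PM UTC on Dec 16.
Add 2 hours leg 1 → 2:49 PM UTC.
Add 5 hours and 25 minutes layover in Ravensport → 8:14 PM UTC.
Add 11 hours 34 minutes leg 2 → 7:48 AM UTC (Dec 17).
Meridia is UTC−6:00, so local arrival = 7:48 AM − 6:00 = 1:48 AM on Dec 17.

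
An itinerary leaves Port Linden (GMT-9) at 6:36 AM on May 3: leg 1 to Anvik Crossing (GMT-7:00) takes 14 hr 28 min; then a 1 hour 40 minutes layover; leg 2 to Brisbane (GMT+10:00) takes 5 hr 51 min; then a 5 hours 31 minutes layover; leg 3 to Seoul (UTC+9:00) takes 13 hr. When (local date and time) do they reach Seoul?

5:06 PM on May 5

Convert departure to UTC: 6:36 AM + 9:00 = 3:36 PM UTC on May 3.
Add 14 hours and 28 minutes leg 1 → 6:04 AM UTC (May 4).
Add 1 hour and 40 minutes layover in Anvik Crossing → 7:44 AM UTC.
Add 5 hours 51 minutes leg 2 → 1:35 PM UTC.
Add 5 hours and 31 minutes layover in Brisbane → 7:06 PM UTC.
Add 13 hours leg 3 → 8:06 AM UTC (May 5).
Seoul is UTC+9:00, so local arrival = 8:06 AM + 9:00 = 5:06 PM on May 5.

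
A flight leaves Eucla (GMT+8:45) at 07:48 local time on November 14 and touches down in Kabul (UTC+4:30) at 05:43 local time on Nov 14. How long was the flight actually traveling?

2 hours 10 minutes

Departure in UTC: 07:48 − 8:45 = 23:03 on Nov 13.
Arrival in UTC: 05:43 − 4:30 = 01:13 on Nov 14.
Elapsed = 01:13 − 23:03 (+1 day) = 2 hours 10 minutes.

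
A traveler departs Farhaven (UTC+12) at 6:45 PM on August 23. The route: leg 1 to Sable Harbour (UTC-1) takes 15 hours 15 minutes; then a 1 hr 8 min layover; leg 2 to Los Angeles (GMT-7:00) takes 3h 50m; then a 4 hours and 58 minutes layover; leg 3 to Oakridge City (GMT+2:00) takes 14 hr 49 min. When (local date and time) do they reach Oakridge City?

Convert departure to UTC: 6:45 PM − 12:00 = 6:45 AM UTC on Aug 23.
Add 15 hours and 15 minutes leg 1 → 10:00 PM UTC.
Add 1 hour and 8 minutes layover in Sable Harbour → 11:08 PM UTC.
Add 3 hours 50 minutes leg 2 → 2:58 AM UTC (Aug 24).
Add 4 hours and 58 minutes layover in Los Angeles → 7:56 AM UTC.
Add 14 hours 49 minutes leg 3 → 10:45 PM UTC.
Oakridge City is UTC+2:00, so local arrival = 10:45 PM + 2:00 = 12:45 AM on Aug 25.

12:45 AM on August 25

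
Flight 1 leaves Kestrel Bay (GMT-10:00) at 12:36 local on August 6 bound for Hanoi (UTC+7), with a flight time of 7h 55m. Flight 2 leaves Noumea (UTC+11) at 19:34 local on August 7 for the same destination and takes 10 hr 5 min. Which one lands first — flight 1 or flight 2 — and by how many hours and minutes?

the first, by 12 hours 8 minutes

Flight 1 in UTC: 12:36 + 10:00 = 22:36 on Aug 6.
+7 hours 55 minutes → arrive 06:31 UTC on Aug 7.
Flight 2 in UTC: 19:34 − 11:00 = 08:34 on Aug 7.
+10 hours and 5 minutes → arrive 18:39 UTC on Aug 7.
Flight 1 lands earlier by 12 hours 8 minutes.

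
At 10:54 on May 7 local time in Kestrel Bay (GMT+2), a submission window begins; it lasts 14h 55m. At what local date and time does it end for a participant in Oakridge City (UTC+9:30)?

09:19 on May 8

Convert start to UTC: 10:54 − 2:00 = 08:54 UTC on May 7.
Add 14 hours and 55 minutes duration → 23:49 UTC.
Oakridge City is UTC+9:30, so local end time = 23:49 + 9:30 = 09:19 on May 8.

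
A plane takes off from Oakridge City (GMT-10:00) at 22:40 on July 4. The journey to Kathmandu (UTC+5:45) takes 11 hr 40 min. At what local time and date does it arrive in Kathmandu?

Kathmandu is 15:45 ahead of Oakridge City.
After 11 hours 40 minutes it is 10:20 (Jul 5) in Oakridge City.
Shift by the zone difference: 10:20 + 15:45 = 02:05 on Jul 6 in Kathmandu.

02:05 on July 6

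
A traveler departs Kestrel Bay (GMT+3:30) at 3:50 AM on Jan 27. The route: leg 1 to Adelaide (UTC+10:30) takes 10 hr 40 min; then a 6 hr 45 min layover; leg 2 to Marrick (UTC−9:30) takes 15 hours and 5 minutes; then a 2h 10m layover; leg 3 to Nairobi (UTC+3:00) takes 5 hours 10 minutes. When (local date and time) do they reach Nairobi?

Convert departure to UTC: 3:50 AM − 3:30 = 12:20 AM UTC on Jan 27.
Add 10 hours and 40 minutes leg 1 → 11:00 AM UTC.
Add 6 hours and 45 minutes layover in Adelaide → 5:45 PM UTC.
Add 15 hours 5 minutes leg 2 → 8:50 AM UTC (Jan 28).
Add 2 hours and 10 minutes layover in Marrick → 11:00 AM UTC.
Add 5 hours and 10 minutes leg 3 → 4:10 PM UTC.
Nairobi is UTC+3:00, so local arrival = 4:10 PM + 3:00 = 7:10 PM on Jan 28.

7:10 PM on January 28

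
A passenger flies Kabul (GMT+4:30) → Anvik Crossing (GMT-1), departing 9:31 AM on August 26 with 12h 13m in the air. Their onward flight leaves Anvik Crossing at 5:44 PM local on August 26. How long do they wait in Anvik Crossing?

Convert departure to UTC: 9:31 AM − 4:30 = 5:01 AM UTC on Aug 26.
Add 12 hours and 13 minutes flight time → 5:14 PM UTC.
Anvik Crossing is UTC−1:00, so local arrival = 5:14 PM − 1:00 = 4:14 PM on Aug 26.
Layover = 5:44 PM − 4:14 PM = 1 hour 30 minutes.

1 hour 30 minutes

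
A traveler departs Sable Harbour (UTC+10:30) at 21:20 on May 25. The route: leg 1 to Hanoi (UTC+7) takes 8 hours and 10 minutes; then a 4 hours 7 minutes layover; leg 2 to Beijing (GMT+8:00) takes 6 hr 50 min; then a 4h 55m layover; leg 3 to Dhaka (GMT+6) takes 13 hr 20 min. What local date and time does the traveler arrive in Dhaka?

06:12 on May 27

Convert departure to UTC: 21:20 − 10:30 = 10:50 UTC on May 25.
Add 8 hours 10 minutes leg 1 → 19:00 UTC.
Add 4 hours and 7 minutes layover in Hanoi → 23:07 UTC.
Add 6 hours 50 minutes leg 2 → 05:57 UTC (May 26).
Add 4 hours 55 minutes layover in Beijing → 10:52 UTC.
Add 13 hours 20 minutes leg 3 → 00:12 UTC (May 27).
Dhaka is UTC+6:00, so local arrival = 00:12 + 6:00 = 06:12 on May 27.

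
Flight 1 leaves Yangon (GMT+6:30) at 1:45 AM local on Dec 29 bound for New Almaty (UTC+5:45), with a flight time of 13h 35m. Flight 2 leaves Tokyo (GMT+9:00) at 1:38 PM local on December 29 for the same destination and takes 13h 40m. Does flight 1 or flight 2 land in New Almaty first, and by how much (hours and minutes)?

Flight 1 in UTC: 1:45 AM − 6:30 = 7:15 PM on Dec 28.
+13 hours 35 minutes → arrive 8:50 AM UTC on Dec 29.
Flight 2 in UTC: 1:38 PM − 9:00 = 4:38 AM on Dec 29.
+13 hours 40 minutes → arrive 6:18 PM UTC on Dec 29.
Flight 1 lands earlier by 9 hours 28 minutes.

the first, by 9 hours 28 minutes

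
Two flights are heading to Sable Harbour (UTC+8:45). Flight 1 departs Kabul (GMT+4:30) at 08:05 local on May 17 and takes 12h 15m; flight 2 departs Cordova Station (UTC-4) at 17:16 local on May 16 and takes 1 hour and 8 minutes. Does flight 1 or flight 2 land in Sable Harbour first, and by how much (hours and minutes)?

the second, by 17 hours 26 minutes

Flight 1 in UTC: 08:05 − 4:30 = 03:35 on May 17.
+12 hours and 15 minutes → arrive 15:50 UTC on May 17.
Flight 2 in UTC: 17:16 + 4:00 = 21:16 on May 16.
+1 hour and 8 minutes → arrive 22:24 UTC on May 16.
Flight 2 lands earlier by 17 hours 26 minutes.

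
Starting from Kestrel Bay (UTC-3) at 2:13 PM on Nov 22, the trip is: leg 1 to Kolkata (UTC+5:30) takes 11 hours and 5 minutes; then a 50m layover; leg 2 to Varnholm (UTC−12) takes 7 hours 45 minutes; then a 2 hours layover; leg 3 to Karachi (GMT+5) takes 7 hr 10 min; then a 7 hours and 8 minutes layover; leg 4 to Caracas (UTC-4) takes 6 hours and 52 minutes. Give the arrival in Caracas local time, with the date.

8:03 AM on November 24

Convert departure to UTC: 2:13 PM + 3:00 = 5:13 PM UTC on Nov 22.
Add 11 hours and 5 minutes leg 1 → 4:18 AM UTC (Nov 23).
Add 50 minutes layover in Kolkata → 5:08 AM UTC.
Add 7 hours 45 minutes leg 2 → 12:53 PM UTC.
Add 2 hours layover in Varnholm → 2:53 PM UTC.
Add 7 hours and 10 minutes leg 3 → 10:03 PM UTC.
Add 7 hours and 8 minutes layover in Karachi → 5:11 AM UTC (Nov 24).
Add 6 hours and 52 minutes leg 4 → 12:03 PM UTC.
Caracas is UTC−4:00, so local arrival = 12:03 PM − 4:00 = 8:03 AM on Nov 24.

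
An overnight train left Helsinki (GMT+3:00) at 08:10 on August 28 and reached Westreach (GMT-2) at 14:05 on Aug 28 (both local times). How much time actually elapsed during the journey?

10 hours 55 minutes

Westreach is 5:00 behind Helsinki.
Clock-face elapsed time (ignoring zones) is 5 hours 55 minutes.
Actual elapsed = 5 hours 55 minutes + 5:00 = 10 hours 55 minutes.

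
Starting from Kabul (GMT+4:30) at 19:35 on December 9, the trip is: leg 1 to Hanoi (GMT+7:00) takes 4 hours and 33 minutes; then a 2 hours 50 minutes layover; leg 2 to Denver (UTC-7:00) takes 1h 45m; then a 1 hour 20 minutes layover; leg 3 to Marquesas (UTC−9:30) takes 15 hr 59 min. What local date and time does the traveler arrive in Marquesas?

Convert departure to UTC: 19:35 − 4:30 = 15:05 UTC on Dec 9.
Add 4 hours and 33 minutes leg 1 → 19:38 UTC.
Add 2 hours 50 minutes layover in Hanoi → 22:28 UTC.
Add 1 hour and 45 minutes leg 2 → 00:13 UTC (Dec 10).
Add 1 hour and 20 minutes layover in Denver → 01:33 UTC.
Add 15 hours and 59 minutes leg 3 → 17:32 UTC.
Marquesas is UTC−9:30, so local arrival = 17:32 − 9:30 = 08:02 on Dec 10.

08:02 on December 10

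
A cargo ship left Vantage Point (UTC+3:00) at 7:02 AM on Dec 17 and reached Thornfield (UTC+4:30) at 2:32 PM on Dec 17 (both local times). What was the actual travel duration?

Departure in UTC: 7:02 AM − 3:00 = 4:02 AM on Dec 17.
Arrival in UTC: 2:32 PM − 4:30 = 10:02 AM on Dec 17.
Elapsed = 10:02 AM − 4:02 AM = 6 hours.

6 hours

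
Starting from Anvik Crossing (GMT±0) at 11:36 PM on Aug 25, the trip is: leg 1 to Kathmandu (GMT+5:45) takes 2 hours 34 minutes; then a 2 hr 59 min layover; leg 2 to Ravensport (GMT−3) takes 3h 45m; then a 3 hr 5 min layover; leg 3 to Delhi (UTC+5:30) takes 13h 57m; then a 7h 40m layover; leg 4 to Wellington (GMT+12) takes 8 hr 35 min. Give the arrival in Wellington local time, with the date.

6:11 AM on Aug 28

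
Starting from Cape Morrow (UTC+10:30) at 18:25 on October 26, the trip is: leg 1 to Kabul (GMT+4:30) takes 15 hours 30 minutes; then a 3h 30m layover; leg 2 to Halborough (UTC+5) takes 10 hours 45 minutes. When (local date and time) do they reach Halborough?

18:40 on October 27

Convert departure to UTC: 18:25 − 10:30 = 07:55 UTC on Oct 26.
Add 15 hours and 30 minutes leg 1 → 23:25 UTC.
Add 3 hours and 30 minutes layover in Kabul → 02:55 UTC (Oct 27).
Add 10 hours and 45 minutes leg 2 → 13:40 UTC.
Halborough is UTC+5:00, so local arrival = 13:40 + 5:00 = 18:40 on Oct 27.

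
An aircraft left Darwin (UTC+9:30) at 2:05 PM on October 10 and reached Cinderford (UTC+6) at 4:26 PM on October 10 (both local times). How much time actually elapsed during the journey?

Cinderford is 3:30 behind Darwin.
Clock-face elapsed time (ignoring zones) is 2 hours 21 minutes.
Actual elapsed = 2 hours 21 minutes + 3:30 = 5 hours 51 minutes.

5 hours 51 minutes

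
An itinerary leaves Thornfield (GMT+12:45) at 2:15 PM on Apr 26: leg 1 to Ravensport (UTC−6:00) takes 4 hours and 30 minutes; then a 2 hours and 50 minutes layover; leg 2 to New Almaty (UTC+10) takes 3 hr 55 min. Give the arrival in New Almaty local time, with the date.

10:45 PM on April 26

Convert departure to UTC: 2:15 PM − 12:45 = 1:30 AM UTC on Apr 26.
Add 4 hours and 30 minutes leg 1 → 6:00 AM UTC.
Add 2 hours and 50 minutes layover in Ravensport → 8:50 AM UTC.
Add 3 hours and 55 minutes leg 2 → 12:45 PM UTC.
New Almaty is UTC+10:00, so local arrival = 12:45 PM + 10:00 = 10:45 PM on Apr 26.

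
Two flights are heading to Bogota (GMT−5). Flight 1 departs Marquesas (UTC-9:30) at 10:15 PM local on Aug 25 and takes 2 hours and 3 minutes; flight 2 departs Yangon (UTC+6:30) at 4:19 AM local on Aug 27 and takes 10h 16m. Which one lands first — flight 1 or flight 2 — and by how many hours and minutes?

Flight 1 in UTC: 10:15 PM + 9:30 = 7:45 AM on Aug 26.
+2 hours and 3 minutes → arrive 9:48 AM UTC on Aug 26.
Flight 2 in UTC: 4:19 AM − 6:30 = 9:49 PM on Aug 26.
+10 hours 16 minutes → arrive 8:05 AM UTC on Aug 27.
Flight 1 lands earlier by 22 hours 17 minutes.

the first, by 22 hours 17 minutes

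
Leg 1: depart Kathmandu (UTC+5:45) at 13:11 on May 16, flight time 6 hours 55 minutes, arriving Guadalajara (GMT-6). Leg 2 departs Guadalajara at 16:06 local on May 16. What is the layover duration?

7 hours 45 minutes

Convert departure to UTC: 13:11 − 5:45 = 07:26 UTC on May 16.
Add 6 hours and 55 minutes flight time → 14:21 UTC.
Guadalajara is UTC−6:00, so local arrival = 14:21 − 6:00 = 08:21 on May 16.
Layover = 16:06 − 08:21 = 7 hours 45 minutes.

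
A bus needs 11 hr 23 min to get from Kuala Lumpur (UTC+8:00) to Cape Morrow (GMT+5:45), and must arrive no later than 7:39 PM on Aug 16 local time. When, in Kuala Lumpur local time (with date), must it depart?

10:31 AM on Aug 16

Target arrival in UTC: 7:39 PM − 5:45 = 1:54 PM on Aug 16.
Subtract 11 hours 23 minutes → departure 2:31 AM UTC on Aug 16.
Kuala Lumpur is UTC+8:00: 2:31 AM + 8:00 = 10:31 AM on Aug 16.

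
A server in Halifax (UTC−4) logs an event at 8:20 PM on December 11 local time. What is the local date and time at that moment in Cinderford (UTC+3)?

3:20 AM on Dec 12

In UTC: 8:20 PM + 4:00 = 12:20 AM on Dec 12.
Cinderford is UTC+3:00: 12:20 AM + 3:00 = 3:20 AM on Dec 12.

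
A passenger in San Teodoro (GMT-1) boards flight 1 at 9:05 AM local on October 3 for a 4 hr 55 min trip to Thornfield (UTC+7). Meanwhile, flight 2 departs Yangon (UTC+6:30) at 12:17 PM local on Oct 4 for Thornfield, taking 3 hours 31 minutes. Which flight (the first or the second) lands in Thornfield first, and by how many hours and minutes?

Flight 1 in UTC: 9:05 AM + 1:00 = 10:05 AM on Oct 3.
+4 hours and 55 minutes → arrive 3:00 PM UTC on Oct 3.
Flight 2 in UTC: 12:17 PM − 6:30 = 5:47 AM on Oct 4.
+3 hours and 31 minutes → arrive 9:18 AM UTC on Oct 4.
Flight 1 lands earlier by 18 hours 18 minutes.

the first, by 18 hours 18 minutes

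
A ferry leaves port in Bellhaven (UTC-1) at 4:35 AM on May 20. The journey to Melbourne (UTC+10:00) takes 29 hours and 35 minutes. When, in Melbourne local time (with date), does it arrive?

Convert departure to UTC: 4:35 AM + 1:00 = 5:35 AM UTC on May 20.
Add 29 hours 35 minutes travel time → 11:10 AM UTC (May 21).
Melbourne is UTC+10:00, so local arrival = 11:10 AM + 10:00 = 9:10 PM on May 21.

9:10 PM on May 21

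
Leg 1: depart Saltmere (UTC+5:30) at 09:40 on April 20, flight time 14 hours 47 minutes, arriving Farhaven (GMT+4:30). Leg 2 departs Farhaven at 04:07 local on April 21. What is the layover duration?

Convert departure to UTC: 09:40 − 5:30 = 04:10 UTC on Apr 20.
Add 14 hours and 47 minutes flight time → 18:57 UTC.
Farhaven is UTC+4:30, so local arrival = 18:57 + 4:30 = 23:27 on Apr 20.
Layover = 04:07 − 23:27 (+1 day) = 4 hours 40 minutes.

4 hours 40 minutes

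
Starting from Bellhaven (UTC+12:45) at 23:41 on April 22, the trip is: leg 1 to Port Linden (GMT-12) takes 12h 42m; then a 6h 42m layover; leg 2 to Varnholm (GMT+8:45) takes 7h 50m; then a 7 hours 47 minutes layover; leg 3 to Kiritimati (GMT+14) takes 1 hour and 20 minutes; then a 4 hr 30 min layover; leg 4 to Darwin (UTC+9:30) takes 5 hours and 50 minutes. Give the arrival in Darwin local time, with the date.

19:07 on Apr 24

Convert departure to UTC: 23:41 − 12:45 = 10:56 UTC on Apr 22.
Add 12 hours 42 minutes leg 1 → 23:38 UTC.
Add 6 hours and 42 minutes layover in Port Linden → 06:20 UTC (Apr 23).
Add 7 hours 50 minutes leg 2 → 14:10 UTC.
Add 7 hours 47 minutes layover in Varnholm → 21:57 UTC.
Add 1 hour 20 minutes leg 3 → 23:17 UTC.
Add 4 hours and 30 minutes layover in Kiritimati → 03:47 UTC (Apr 24).
Add 5 hours 50 minutes leg 4 → 09:37 UTC.
Darwin is UTC+9:30, so local arrival = 09:37 + 9:30 = 19:07 on Apr 24.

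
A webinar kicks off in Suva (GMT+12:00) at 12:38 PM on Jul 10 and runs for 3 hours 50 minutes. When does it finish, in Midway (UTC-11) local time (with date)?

5:28 PM on July 9

Convert start to UTC: 12:38 PM − 12:00 = 12:38 AM UTC on Jul 10.
Add 3 hours and 50 minutes duration → 4:28 AM UTC.
Midway is UTC−11:00, so local end time = 4:28 AM − 11:00 = 5:28 PM on Jul 9.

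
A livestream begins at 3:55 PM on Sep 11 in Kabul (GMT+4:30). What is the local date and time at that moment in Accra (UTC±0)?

11:25 AM on September 11

In UTC: 3:55 PM − 4:30 = 11:25 AM on Sep 11.
Accra is UTC+0, so it is 11:25 AM on Sep 11.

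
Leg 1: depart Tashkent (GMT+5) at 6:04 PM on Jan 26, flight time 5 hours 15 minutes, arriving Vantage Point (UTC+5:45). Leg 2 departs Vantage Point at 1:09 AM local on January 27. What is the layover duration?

1 hour 5 minutes

Convert departure to UTC: 6:04 PM − 5:00 = 1:04 PM UTC on Jan 26.
Add 5 hours 15 minutes flight time → 6:19 PM UTC.
Vantage Point is UTC+5:45, so local arrival = 6:19 PM + 5:45 = 12:04 AM on Jan 27.
Layover = 1:09 AM − 12:04 AM = 1 hour 5 minutes.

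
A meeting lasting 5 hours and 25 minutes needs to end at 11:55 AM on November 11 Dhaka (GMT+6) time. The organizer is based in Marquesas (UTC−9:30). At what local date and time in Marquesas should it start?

Target end time in UTC: 11:55 AM − 6:00 = 5:55 AM on Nov 11.
Subtract 5 hours and 25 minutes → start 12:30 AM UTC on Nov 11.
Marquesas is UTC−9:30: 12:30 AM − 9:30 = 3:00 PM on Nov 10.

3:00 PM on November 10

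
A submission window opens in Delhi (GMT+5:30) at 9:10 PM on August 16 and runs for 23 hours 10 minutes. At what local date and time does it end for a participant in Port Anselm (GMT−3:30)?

Port Anselm is 9:00 behind Delhi.
After 23 hours 10 minutes it is 8:20 PM (Aug 17) in Delhi.
Shift by the zone difference: 8:20 PM − 9:00 = 11:20 AM on Aug 17 in Port Anselm.

11:20 AM on August 17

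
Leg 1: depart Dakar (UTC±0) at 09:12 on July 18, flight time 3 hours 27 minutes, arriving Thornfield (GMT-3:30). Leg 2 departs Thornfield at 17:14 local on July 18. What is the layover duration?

8 hours 5 minutes

Dakar is at UTC+0, so departure is already 09:12 UTC on Jul 18.
Add 3 hours 27 minutes flight time → 12:39 UTC.
Thornfield is UTC−3:30, so local arrival = 12:39 − 3:30 = 09:09 on Jul 18.
Layover = 17:14 − 09:09 = 8 hours 5 minutes.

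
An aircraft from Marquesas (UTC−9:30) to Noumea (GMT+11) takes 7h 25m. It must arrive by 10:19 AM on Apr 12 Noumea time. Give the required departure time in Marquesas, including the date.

6:24 AM on Apr 11

Target arrival in UTC: 10:19 AM − 11:00 = 11:19 PM on Apr 11.
Subtract 7 hours and 25 minutes → departure 3:54 PM UTC on Apr 11.
Marquesas is UTC−9:30: 3:54 PM − 9:30 = 6:24 AM on Apr 11.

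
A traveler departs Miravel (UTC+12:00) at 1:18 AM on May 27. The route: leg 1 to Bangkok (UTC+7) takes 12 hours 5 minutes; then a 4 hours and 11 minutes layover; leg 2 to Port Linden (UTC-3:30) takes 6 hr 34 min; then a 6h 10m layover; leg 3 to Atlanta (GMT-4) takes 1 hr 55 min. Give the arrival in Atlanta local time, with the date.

4:13 PM on May 27

Convert departure to UTC: 1:18 AM − 12:00 = 1:18 PM UTC on May 26.
Add 12 hours 5 minutes leg 1 → 1:23 AM UTC (May 27).
Add 4 hours and 11 minutes layover in Bangkok → 5:34 AM UTC.
Add 6 hours 34 minutes leg 2 → 12:08 PM UTC.
Add 6 hours 10 minutes layover in Port Linden → 6:18 PM UTC.
Add 1 hour 55 minutes leg 3 → 8:13 PM UTC.
Atlanta is UTC−4:00, so local arrival = 8:13 PM − 4:00 = 4:13 PM on May 27.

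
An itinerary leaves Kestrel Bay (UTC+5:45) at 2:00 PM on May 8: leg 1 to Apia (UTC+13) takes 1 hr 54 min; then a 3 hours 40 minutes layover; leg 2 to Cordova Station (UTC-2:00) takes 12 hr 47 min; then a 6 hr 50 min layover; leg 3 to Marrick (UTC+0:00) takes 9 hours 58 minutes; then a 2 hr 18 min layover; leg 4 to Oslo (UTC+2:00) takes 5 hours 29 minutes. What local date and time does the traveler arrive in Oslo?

5:11 AM on May 10

Convert departure to UTC: 2:00 PM − 5:45 = 8:15 AM UTC on May 8.
Add 1 hour 54 minutes leg 1 → 10:09 AM UTC.
Add 3 hours and 40 minutes layover in Apia → 1:49 PM UTC.
Add 12 hours and 47 minutes leg 2 → 2:36 AM UTC (May 9).
Add 6 hours 50 minutes layover in Cordova Station → 9:26 AM UTC.
Add 9 hours 58 minutes leg 3 → 7:24 PM UTC.
Add 2 hours 18 minutes layover in Marrick → 9:42 PM UTC.
Add 5 hours and 29 minutes leg 4 → 3:11 AM UTC (May 10).
Oslo is UTC+2:00, so local arrival = 3:11 AM + 2:00 = 5:11 AM on May 10.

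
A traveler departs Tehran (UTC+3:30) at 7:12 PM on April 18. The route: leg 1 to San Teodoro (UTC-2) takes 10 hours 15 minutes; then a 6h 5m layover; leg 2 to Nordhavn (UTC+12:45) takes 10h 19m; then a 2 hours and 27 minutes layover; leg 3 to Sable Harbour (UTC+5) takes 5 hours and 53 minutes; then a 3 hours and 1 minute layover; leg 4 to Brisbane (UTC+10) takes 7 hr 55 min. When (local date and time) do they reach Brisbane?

Convert departure to UTC: 7:12 PM − 3:30 = 3:42 PM UTC on Apr 18.
Add 10 hours and 15 minutes leg 1 → 1:57 AM UTC (Apr 19).
Add 6 hours 5 minutes layover in San Teodoro → 8:02 AM UTC.
Add 10 hours and 19 minutes leg 2 → 6:21 PM UTC.
Add 2 hours and 27 minutes layover in Nordhavn → 8:48 PM UTC.
Add 5 hours 53 minutes leg 3 → 2:41 AM UTC (Apr 20).
Add 3 hours and 1 minute layover in Sable Harbour → 5:42 AM UTC.
Add 7 hours 55 minutes leg 4 → 1:37 PM UTC.
Brisbane is UTC+10:00, so local arrival = 1:37 PM + 10:00 = 11:37 PM on Apr 20.

11:37 PM on Apr 20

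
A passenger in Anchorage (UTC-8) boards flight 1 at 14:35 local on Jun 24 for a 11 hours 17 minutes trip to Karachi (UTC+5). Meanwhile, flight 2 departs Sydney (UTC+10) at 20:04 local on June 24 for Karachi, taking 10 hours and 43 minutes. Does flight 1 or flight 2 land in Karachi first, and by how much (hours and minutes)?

Flight 1 in UTC: 14:35 + 8:00 = 22:35 on Jun 24.
+11 hours 17 minutes → arrive 09:52 UTC on Jun 25.
Flight 2 in UTC: 20:04 − 10:00 = 10:04 on Jun 24.
+10 hours 43 minutes → arrive 20:47 UTC on Jun 24.
Flight 2 lands earlier by 13 hours 5 minutes.

the second, by 13 hours 5 minutes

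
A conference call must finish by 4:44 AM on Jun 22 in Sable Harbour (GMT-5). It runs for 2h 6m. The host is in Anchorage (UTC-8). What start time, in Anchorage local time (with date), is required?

11:38 PM on June 21

Target end time in UTC: 4:44 AM + 5:00 = 9:44 AM on Jun 22.
Subtract 2 hours 6 minutes → start 7:38 AM UTC on Jun 22.
Anchorage is UTC−8:00: 7:38 AM − 8:00 = 11:38 PM on Jun 21.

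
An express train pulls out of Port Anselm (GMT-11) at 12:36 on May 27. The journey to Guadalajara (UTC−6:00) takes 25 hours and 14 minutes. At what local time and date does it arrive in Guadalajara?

18:50 on May 28

Convert departure to UTC: 12:36 + 11:00 = 23:36 UTC on May 27.
Add 25 hours and 14 minutes travel time → 00:50 UTC (May 29).
Guadalajara is UTC−6:00, so local arrival = 00:50 − 6:00 = 18:50 on May 28.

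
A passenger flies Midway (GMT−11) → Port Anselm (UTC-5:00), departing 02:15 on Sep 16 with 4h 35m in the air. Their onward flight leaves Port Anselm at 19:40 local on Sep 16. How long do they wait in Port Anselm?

6 hours 50 minutes

Convert departure to UTC: 02:15 + 11:00 = 13:15 UTC on Sep 16.
Add 4 hours and 35 minutes flight time → 17:50 UTC.
Port Anselm is UTC−5:00, so local arrival = 17:50 − 5:00 = 12:50 on Sep 16.
Layover = 19:40 − 12:50 = 6 hours 50 minutes.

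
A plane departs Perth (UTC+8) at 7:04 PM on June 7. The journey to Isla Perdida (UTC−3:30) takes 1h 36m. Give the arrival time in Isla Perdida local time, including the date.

Isla Perdida is 11:30 behind Perth.
After 1 hour and 36 minutes it is 8:40 PM in Perth.
Shift by the zone difference: 8:40 PM − 11:30 = 9:10 AM on Jun 7 in Isla Perdida.

9:10 AM on June 7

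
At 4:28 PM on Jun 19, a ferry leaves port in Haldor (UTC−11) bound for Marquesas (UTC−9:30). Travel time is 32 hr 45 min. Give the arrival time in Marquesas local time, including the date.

2:43 AM on Jun 21

Convert departure to UTC: 4:28 PM + 11:00 = 3:28 AM UTC on Jun 20.
Add 32 hours 45 minutes travel time → 12:13 PM UTC (Jun 21).
Marquesas is UTC−9:30, so local arrival = 12:13 PM − 9:30 = 2:43 AM on Jun 21.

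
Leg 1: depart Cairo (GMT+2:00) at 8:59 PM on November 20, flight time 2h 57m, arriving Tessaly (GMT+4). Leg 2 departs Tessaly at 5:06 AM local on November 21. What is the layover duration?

3 hours 10 minutes

Convert departure to UTC: 8:59 PM − 2:00 = 6:59 PM UTC on Nov 20.
Add 2 hours and 57 minutes flight time → 9:56 PM UTC.
Tessaly is UTC+4:00, so local arrival = 9:56 PM + 4:00 = 1:56 AM on Nov 21.
Layover = 5:06 AM − 1:56 AM = 3 hours 10 minutes.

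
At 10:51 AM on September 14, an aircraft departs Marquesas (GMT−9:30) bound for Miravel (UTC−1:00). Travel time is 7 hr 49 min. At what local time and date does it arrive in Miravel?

3:10 AM on Sep 15

Miravel is 8:30 ahead of Marquesas.
After 7 hours 49 minutes it is 6:40 PM in Marquesas.
Shift by the zone difference: 6:40 PM + 8:30 = 3:10 AM on Sep 15 in Miravel.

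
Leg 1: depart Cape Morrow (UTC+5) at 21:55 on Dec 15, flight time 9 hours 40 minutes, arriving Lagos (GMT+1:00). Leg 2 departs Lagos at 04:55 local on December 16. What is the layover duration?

Convert departure to UTC: 21:55 − 5:00 = 16:55 UTC on Dec 15.
Add 9 hours and 40 minutes flight time → 02:35 UTC (Dec 16).
Lagos is UTC+1:00, so local arrival = 02:35 + 1:00 = 03:35 on Dec 16.
Layover = 04:55 − 03:35 = 1 hour 20 minutes.

1 hour 20 minutes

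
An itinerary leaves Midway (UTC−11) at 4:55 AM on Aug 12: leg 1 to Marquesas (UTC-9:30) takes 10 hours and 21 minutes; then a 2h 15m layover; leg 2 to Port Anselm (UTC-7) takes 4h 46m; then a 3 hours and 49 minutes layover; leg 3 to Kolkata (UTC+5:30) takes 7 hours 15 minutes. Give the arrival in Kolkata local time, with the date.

Convert departure to UTC: 4:55 AM + 11:00 = 3:55 PM UTC on Aug 12.
Add 10 hours and 21 minutes leg 1 → 2:16 AM UTC (Aug 13).
Add 2 hours 15 minutes layover in Marquesas → 4:31 AM UTC.
Add 4 hours and 46 minutes leg 2 → 9:17 AM UTC.
Add 3 hours and 49 minutes layover in Port Anselm → 1:06 PM UTC.
Add 7 hours and 15 minutes leg 3 → 8:21 PM UTC.
Kolkata is UTC+5:30, so local arrival = 8:21 PM + 5:30 = 1:51 AM on Aug 14.

1:51 AM on Aug 14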